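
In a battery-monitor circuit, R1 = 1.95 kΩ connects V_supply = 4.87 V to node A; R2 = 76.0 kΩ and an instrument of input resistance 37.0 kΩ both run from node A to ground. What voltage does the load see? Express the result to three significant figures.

V_out ≈ 4.52 V

The load sits in parallel with R2, giving an effective lower resistance R2' = R2·R_L/(R2+R_L) = 24.88 kΩ.
Now apply the divider: V_out = 4.87 × 0.9273 = 4.516 V.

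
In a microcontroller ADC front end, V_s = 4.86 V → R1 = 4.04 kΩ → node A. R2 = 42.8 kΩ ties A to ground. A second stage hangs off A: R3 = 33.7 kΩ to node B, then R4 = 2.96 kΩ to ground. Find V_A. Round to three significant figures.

The second stage (R3 + R4 = 36.66 kΩ) loads node A in parallel with R2.
Effective lower resistance at A: R2 ‖ 36.66 = 19.75 kΩ.
V_A = 4.86 × 19.75/(4.04 + 19.75) = 4.035 V.

V_A ≈ 4.03 V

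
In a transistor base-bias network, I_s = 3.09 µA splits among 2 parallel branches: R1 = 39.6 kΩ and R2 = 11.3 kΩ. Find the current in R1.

I ≈ 0.686 µA

For two parallel branches, I_k = I_s · (other R)/(sum of R).
So I = 3.09 × 11.3/50.90 = 0.6860 µA.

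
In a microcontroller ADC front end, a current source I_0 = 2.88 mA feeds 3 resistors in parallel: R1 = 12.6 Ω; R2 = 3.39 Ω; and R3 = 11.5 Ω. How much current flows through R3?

I ≈ 0.543 mA

Conductances: ΣG = 1/12.6 + 1/3.39 + 1/11.5 = 0.4613 (1/Ω).
R3 takes the fraction G_k/ΣG = 0.08696/0.4613 = 0.1885, so I = 2.88 × 0.1885 = 0.5429 mA.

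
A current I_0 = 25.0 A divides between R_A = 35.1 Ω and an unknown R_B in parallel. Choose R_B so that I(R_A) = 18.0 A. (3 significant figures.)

In a two-way split, I_A/I_0 = R_B/(R_A + R_B).
With f = 0.7200, R_B = R_A · f/(1−f) = 35.1 × 2.571 = 90.26 Ω.

R_B ≈ 90.3 Ω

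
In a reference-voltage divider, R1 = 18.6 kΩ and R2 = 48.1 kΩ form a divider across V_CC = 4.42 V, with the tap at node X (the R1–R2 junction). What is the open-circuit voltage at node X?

V_th ≈ 3.19 V

With X open, the divider is unloaded: V_th = 4.42 × 48.1/66.70 = 3.187 V.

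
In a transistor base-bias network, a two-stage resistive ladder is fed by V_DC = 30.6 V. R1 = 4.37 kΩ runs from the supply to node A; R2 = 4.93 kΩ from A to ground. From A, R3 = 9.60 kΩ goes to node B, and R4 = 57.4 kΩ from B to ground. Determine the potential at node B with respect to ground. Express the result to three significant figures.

V_B ≈ 13.4 V

The second stage (R3 + R4 = 67.00 kΩ) loads node A in parallel with R2.
Effective lower resistance at A: R2 ‖ 67.00 = 4.592 kΩ.
So V_A = 30.6 × 0.5124 = 15.68 V.
V_B = V_A × 0.8567 = 13.43 V.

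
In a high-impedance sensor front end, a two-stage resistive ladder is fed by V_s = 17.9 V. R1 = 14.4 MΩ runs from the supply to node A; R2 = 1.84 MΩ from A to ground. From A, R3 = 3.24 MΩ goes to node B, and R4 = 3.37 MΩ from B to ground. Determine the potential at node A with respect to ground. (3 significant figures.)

V_A ≈ 1.63 V

Node A sees R2 in parallel with the series input of stage 2, R3 + R4 = 6.610 MΩ.
Effective lower resistance at A: R2 ‖ 6.610 = 1.439 MΩ.
V_A = 17.9 × 1.439/(14.4 + 1.439) = 1.627 V.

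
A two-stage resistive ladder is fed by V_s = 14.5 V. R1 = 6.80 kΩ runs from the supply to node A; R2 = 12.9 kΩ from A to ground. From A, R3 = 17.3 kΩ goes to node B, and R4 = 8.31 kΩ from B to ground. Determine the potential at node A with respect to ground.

Node A sees R2 in parallel with the series input of stage 2, R3 + R4 = 25.61 kΩ.
R2 ‖ (R3+R4) = 8.579 kΩ.
V_A = 14.5 × 8.579/(6.80 + 8.579) = 8.089 V.

V_A ≈ 8.09 V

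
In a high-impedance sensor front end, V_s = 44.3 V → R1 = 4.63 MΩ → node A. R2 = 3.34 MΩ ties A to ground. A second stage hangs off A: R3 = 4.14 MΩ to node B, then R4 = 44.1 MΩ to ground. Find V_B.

V_B ≈ 16.3 V

The second stage (R3 + R4 = 48.24 MΩ) loads node A in parallel with R2.
Effective lower resistance at A: R2 ‖ 48.24 = 3.124 MΩ.
So V_A = 44.3 × 0.4029 = 17.85 V.
Stage 2 is unloaded, so V_B = V_A · R4/(R3+R4) = 17.85 × 44.1/48.24 = 16.32 V.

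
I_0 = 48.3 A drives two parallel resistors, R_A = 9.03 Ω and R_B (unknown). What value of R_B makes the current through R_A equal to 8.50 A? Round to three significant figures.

Two-branch current divider: I_A = I_0 · R_B/(R_A + R_B).
With f = 0.1760, R_B = R_A · f/(1−f) = 9.03 × 0.2136 = 1.929 Ω.

R_B ≈ 1.93 Ω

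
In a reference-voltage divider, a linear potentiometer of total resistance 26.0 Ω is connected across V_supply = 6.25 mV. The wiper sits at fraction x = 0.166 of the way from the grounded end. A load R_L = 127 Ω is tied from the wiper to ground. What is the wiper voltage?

V_out ≈ 1.01 mV

The pot divides into 21.68 Ω above the wiper and 4.316 Ω below.
Lower segment in parallel with the load: 4.316 ‖ 127 = 4.174 Ω.
Then V_out = V_supply · 4.174/(21.68 + 4.174) = 1.009 mV.
(Unloaded: V_out = x·V_supply = 1.04 mV.)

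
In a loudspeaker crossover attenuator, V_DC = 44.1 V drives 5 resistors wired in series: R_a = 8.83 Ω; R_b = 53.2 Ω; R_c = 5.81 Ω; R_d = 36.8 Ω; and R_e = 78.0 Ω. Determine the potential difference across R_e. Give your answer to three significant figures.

Total series resistance ΣR = 8.83 + 53.2 + 5.81 + 36.8 + 78.0 = 182.6 Ω.
Voltage divider: V = V_DC · (78.00 / 182.6) = 44.1 × 0.4271 = 18.83 V.

V ≈ 18.8 V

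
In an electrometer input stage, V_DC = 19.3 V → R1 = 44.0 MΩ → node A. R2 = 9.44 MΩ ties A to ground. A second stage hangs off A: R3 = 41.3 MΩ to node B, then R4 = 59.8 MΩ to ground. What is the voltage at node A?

Node A sees R2 in parallel with the series input of stage 2, R3 + R4 = 101.1 MΩ.
R2 ‖ (R3+R4) = 8.634 MΩ.
First divider: V_A = V_DC · 8.634/(44.0 + 8.634) = 3.166 V.

V_A ≈ 3.17 V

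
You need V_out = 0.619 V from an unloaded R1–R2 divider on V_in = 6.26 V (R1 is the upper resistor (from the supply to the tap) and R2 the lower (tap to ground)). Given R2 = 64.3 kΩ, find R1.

V_out/V_in = R2/(R1+R2) = 0.09888.
Rearranging, R1 = R2·(1−k)/k = 64.3 × 9.113 = 586.0 kΩ.

R1 ≈ 586 kΩ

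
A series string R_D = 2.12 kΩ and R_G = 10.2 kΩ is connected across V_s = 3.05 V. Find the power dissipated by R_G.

Series current I = V_s/ΣR = 3.05/12.32 = 0.2476 mA.
P = I²R = 0.06129 × 10.2 = 0.6251 mW.

P ≈ 0.625 mW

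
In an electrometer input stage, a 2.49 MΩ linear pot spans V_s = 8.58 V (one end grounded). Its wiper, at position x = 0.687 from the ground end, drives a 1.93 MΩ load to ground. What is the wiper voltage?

Lower segment x·R_p = 1.711 MΩ; upper segment (1−x)·R_p = 0.7794 MΩ.
Lower segment in parallel with the load: 1.711 ‖ 1.93 = 0.9069 MΩ.
Then V_out = V_s · 0.9069/(0.7794 + 0.9069) = 4.614 V.

V_out ≈ 4.61 V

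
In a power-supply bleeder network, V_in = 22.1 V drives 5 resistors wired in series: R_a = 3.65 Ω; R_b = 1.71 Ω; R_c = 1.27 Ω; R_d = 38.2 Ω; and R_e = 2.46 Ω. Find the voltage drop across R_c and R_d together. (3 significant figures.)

Total series resistance ΣR = 3.65 + 1.71 + 1.27 + 38.2 + 2.46 = 47.29 Ω.
R_{R_c..R_d} = 1.27 + 38.2 = 39.47 Ω.
Voltage divider: V = V_in · (39.47 / 47.29) = 22.1 × 0.8346 = 18.45 V.

V ≈ 18.4 V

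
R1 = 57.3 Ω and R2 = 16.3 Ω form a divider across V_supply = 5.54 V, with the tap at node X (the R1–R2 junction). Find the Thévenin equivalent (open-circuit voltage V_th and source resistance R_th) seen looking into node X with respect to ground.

V_th ≈ 1.23 V, R_th ≈ 12.7 Ω

With X open, the divider is unloaded: V_th = 5.54 × 16.3/73.60 = 1.227 V.
Looking into X with the source shorted: R_th = R1·R2/(R1+R2) = 57.30 × 16.3/73.60 = 12.69 Ω.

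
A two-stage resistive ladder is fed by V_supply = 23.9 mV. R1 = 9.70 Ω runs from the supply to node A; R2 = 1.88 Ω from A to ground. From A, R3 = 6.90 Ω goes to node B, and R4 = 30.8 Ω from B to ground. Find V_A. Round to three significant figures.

V_A ≈ 3.72 mV

Looking into the second stage from A: R3 + R4 = 37.70 Ω appears in parallel with R2.
Effective lower resistance at A: R2 ‖ 37.70 = 1.791 Ω.
First divider: V_A = V_supply · 1.791/(9.70 + 1.791) = 3.725 mV.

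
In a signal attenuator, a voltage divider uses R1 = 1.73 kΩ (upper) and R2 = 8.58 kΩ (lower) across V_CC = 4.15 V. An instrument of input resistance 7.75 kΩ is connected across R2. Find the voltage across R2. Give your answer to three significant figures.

V_out ≈ 2.91 V

First combine the lower leg with the load: R2 ‖ R_L = 4.072 kΩ.
Then V_out = V_CC · R2'/(R1 + R2') = 4.15 × 4.072/5.802 = 2.913 V.
(Unloaded it would be 3.45 V; the load pulls it down.)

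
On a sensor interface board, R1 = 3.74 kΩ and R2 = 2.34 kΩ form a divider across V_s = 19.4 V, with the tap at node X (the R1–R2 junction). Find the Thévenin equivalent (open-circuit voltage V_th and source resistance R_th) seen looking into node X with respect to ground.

V_th ≈ 7.47 V, R_th ≈ 1.44 kΩ

With X open, the divider is unloaded: V_th = 19.4 × 2.34/6.080 = 7.466 V.
With V_s suppressed (replaced by a short), R_th = R1 ‖ R2 = (3.740 × 2.34)/(3.740 + 2.34) = 1.439 kΩ.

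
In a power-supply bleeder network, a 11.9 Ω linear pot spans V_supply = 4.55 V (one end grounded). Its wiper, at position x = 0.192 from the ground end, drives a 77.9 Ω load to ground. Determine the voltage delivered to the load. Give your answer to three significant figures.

Lower segment x·R_p = 2.285 Ω; upper segment (1−x)·R_p = 9.615 Ω.
(x·R_p) ‖ R_L = 2.220 Ω.
Loaded-divider output: V_out = 4.55 × 0.1876 = 0.8534 V.

V_out ≈ 0.853 V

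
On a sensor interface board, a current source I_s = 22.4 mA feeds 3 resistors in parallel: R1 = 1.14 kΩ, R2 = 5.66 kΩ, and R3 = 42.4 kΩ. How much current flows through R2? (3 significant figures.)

I ≈ 3.67 mA

Total conductance ΣG = 1/1.14 + 1/5.66 + 1/42.4 = 1.077 (units of 1/kΩ).
R2 takes the fraction G_k/ΣG = 0.1767/1.077 = 0.1640, so I = 22.4 × 0.1640 = 3.673 mA.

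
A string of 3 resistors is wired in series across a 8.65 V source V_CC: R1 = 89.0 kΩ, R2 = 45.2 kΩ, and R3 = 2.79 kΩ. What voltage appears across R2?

ΣR = 89.0 + 45.2 + 2.79 = 137.0 kΩ.
V = V_CC · R/ΣR = 8.65 × 0.3300 = 2.854 V.

V ≈ 2.85 V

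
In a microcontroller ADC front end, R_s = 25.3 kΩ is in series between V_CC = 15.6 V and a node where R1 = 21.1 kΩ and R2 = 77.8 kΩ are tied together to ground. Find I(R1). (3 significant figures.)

I ≈ 0.293 mA

Combine the parallel branches: R_p = (1/21.1 + 1/77.8)⁻¹ = 16.60 kΩ.
Node voltage V_A = V_CC · R_p/(R_s + R_p) = 15.6 × 0.3962 = 6.180 V.
Branch current I = V_A/R1 = 6.180/21.1 = 0.2929 mA.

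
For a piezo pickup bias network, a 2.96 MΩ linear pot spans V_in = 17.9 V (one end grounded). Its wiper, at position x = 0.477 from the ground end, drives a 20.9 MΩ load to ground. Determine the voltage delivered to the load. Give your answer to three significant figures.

Split the track: R_lower = x·R_p = 1.412 MΩ, R_upper = (1−x)·R_p = 1.548 MΩ.
(x·R_p) ‖ R_L = 1.323 MΩ.
Then V_out = V_in · 1.323/(1.548 + 1.323) = 8.247 V.

V_out ≈ 8.25 V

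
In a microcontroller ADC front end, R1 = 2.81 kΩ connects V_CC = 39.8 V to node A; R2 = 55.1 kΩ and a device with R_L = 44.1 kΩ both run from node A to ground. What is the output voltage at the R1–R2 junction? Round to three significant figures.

V_out ≈ 35.7 V

First combine the lower leg with the load: R2 ‖ R_L = 24.50 kΩ.
Voltage divider with the loaded lower leg: V_out = 39.8 × 24.50/(2.81 + 24.50) = 39.8 × 0.8971 = 35.70 V.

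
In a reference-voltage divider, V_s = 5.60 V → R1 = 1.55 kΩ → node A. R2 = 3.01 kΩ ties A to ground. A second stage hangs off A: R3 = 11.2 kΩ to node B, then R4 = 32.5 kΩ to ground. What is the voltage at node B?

V_B ≈ 2.69 V

Node A sees R2 in parallel with the series input of stage 2, R3 + R4 = 43.70 kΩ.
R2 ‖ (R3+R4) = 2.816 kΩ.
So V_A = 5.60 × 0.6450 = 3.612 V.
Stage 2 is unloaded, so V_B = V_A · R4/(R3+R4) = 3.612 × 32.5/43.70 = 2.686 V.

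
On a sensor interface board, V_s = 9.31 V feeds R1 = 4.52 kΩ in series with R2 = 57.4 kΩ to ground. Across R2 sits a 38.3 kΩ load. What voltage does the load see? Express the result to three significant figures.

V_out ≈ 7.78 V

The load sits in parallel with R2, giving an effective lower resistance R2' = R2·R_L/(R2+R_L) = 22.97 kΩ.
Then V_out = V_s · R2'/(R1 + R2') = 9.31 × 22.97/27.49 = 7.779 V.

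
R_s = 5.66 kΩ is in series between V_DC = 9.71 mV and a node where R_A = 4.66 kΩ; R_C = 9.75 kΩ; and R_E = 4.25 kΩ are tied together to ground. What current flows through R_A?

I ≈ 0.505 µA

Parallel bank: R_p = 1/(1/4.66 + 1/9.75 + 1/4.25) = 1.810 kΩ.
V_A = 9.71 × 1.810/7.470 = 2.353 mV.
I(R_A) = V_A / R_A = 2.353/4.66 = 0.5049 µA.
(Equivalently: I_total = 1.300 µA, then current-divider fraction G_k/ΣG = 0.3884.)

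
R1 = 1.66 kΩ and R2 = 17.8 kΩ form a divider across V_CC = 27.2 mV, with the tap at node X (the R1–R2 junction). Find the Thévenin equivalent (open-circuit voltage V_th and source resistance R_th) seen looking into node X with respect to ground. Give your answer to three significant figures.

V_th ≈ 24.9 mV, R_th ≈ 1.52 kΩ

Open-circuit (no load on X): V_th = V_CC · R2/(R1 + R2) = 27.2 × 17.8/(1.660 + 17.8) = 24.88 mV.
Zeroing V_CC shorts the top of R1 to ground, so R_th = R1 ‖ R2 = 1.518 kΩ.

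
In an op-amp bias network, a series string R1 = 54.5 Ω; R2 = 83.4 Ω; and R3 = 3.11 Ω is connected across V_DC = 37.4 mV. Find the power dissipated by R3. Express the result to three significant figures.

P ≈ 0.219 µW

The common current is I = 37.4/141.0 = 0.2652 mA.
P = I²R = 0.07035 × 3.11 = 0.2188 µW.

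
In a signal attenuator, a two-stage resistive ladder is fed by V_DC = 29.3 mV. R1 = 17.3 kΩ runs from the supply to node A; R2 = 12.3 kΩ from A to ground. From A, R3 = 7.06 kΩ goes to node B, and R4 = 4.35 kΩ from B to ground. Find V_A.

Node A sees R2 in parallel with the series input of stage 2, R3 + R4 = 11.41 kΩ.
Effective lower resistance at A: R2 ‖ 11.41 = 5.919 kΩ.
V_A = 29.3 × 5.919/(17.3 + 5.919) = 7.469 mV.

V_A ≈ 7.47 mV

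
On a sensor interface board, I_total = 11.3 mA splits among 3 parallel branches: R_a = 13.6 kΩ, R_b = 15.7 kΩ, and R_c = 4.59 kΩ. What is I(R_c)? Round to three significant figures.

I ≈ 6.93 mA

Total conductance ΣG = 1/13.6 + 1/15.7 + 1/4.59 = 0.3551 (units of 1/kΩ).
By the current-divider rule, I = I_total · G_k/ΣG = 11.3 × 0.6136 = 6.933 mA.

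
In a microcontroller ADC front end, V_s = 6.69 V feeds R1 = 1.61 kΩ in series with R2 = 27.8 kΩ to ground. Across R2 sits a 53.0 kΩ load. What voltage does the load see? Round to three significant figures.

V_out ≈ 6.15 V

R2 ‖ R_L = (27.8 × 53.0)/(27.8 + 53.0) = 18.24 kΩ.
Now apply the divider: V_out = 6.69 × 0.9189 = 6.147 V.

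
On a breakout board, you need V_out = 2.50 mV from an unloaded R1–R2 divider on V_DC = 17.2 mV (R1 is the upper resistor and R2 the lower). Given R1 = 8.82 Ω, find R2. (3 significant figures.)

V_out/V_DC = R2/(R1+R2) = 0.1453.
Rearranging, R2 = R1·k/(1−k) = 8.82 × 0.1701 = 1.500 Ω.

R2 ≈ 1.50 Ω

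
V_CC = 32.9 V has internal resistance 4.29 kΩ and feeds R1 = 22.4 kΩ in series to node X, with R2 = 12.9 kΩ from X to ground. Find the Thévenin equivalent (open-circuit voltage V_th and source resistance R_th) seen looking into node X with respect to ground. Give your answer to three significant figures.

R1' = 4.29 + 22.4 = 26.69 kΩ (source resistance + R1).
V_th is the unloaded tap voltage: V_CC · R2/(R1'+R2) = 32.9 × 0.3258 = 10.72 V.
Looking into X with the source shorted: R_th = R1'·R2/(R1'+R2) = 26.69 × 12.9/39.59 = 8.697 kΩ.

V_th ≈ 10.7 V, R_th ≈ 8.70 kΩ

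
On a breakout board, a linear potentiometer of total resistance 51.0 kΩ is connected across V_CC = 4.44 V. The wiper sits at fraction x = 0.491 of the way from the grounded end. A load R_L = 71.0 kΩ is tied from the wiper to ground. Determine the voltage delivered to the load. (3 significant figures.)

V_out ≈ 1.85 V

The pot divides into 25.96 kΩ above the wiper and 25.04 kΩ below.
(x·R_p) ‖ R_L = 18.51 kΩ.
Loaded-divider output: V_out = 4.44 × 0.4163 = 1.848 V.
(Unloaded: V_out = x·V_CC = 2.18 V.)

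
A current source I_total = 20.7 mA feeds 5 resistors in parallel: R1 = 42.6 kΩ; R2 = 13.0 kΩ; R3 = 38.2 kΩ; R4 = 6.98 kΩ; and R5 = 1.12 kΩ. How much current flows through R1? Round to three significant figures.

ΣG = 1/42.6 + 1/13.0 + 1/38.2 + 1/6.98 + 1/1.12 = 1.163.
R1 takes the fraction G_k/ΣG = 0.02347/1.163 = 0.02019, so I = 20.7 × 0.02019 = 0.4179 mA.

I ≈ 0.418 mA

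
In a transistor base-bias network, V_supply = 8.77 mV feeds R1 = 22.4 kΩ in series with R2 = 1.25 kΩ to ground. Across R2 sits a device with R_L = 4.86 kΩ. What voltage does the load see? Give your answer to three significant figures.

The load sits in parallel with R2, giving an effective lower resistance R2' = R2·R_L/(R2+R_L) = 0.9943 kΩ.
Voltage divider with the loaded lower leg: V_out = 8.77 × 0.9943/(22.4 + 0.9943) = 8.77 × 0.04250 = 0.3727 mV.

V_out ≈ 0.373 mV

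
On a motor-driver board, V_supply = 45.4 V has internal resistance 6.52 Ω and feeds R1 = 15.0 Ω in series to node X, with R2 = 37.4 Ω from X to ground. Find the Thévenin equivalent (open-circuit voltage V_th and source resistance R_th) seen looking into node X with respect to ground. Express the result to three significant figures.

R1' = 6.52 + 15.0 = 21.52 Ω (source resistance + R1).
Open-circuit (no load on X): V_th = V_supply · R2/(R1' + R2) = 45.4 × 37.4/(21.52 + 37.4) = 28.82 V.
Looking into X with the source shorted: R_th = R1'·R2/(R1'+R2) = 21.52 × 37.4/58.92 = 13.66 Ω.

V_th ≈ 28.8 V, R_th ≈ 13.7 Ω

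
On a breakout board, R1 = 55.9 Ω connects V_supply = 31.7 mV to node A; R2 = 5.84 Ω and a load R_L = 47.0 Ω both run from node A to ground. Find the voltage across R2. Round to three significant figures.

V_out ≈ 2.70 mV

R2 ‖ R_L = (5.84 × 47.0)/(5.84 + 47.0) = 5.195 Ω.
Then V_out = V_supply · R2'/(R1 + R2') = 31.7 × 5.195/61.09 = 2.695 mV.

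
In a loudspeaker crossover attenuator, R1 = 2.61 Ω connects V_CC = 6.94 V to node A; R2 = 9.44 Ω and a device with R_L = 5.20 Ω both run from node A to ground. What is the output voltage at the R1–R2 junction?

V_out ≈ 3.90 V

R2 ‖ R_L = (9.44 × 5.20)/(9.44 + 5.20) = 3.353 Ω.
Now apply the divider: V_out = 6.94 × 0.5623 = 3.902 V.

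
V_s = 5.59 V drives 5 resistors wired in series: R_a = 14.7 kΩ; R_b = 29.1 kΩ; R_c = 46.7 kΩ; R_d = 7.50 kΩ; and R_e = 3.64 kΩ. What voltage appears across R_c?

V ≈ 2.57 V

Series total: ΣR = 14.7 + 29.1 + 46.7 + 7.50 + 3.64 = 101.6 kΩ.
Voltage divider: V = V_s · (46.70 / 101.6) = 5.59 × 0.4595 = 2.568 V.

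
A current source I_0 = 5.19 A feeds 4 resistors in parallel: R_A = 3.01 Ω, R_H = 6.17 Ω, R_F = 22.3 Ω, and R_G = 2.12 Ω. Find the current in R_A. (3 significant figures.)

ΣG = 1/3.01 + 1/6.17 + 1/22.3 + 1/2.12 = 1.011.
R_A takes the fraction G_k/ΣG = 0.3322/1.011 = 0.3287, so I = 5.19 × 0.3287 = 1.706 A.

I ≈ 1.71 A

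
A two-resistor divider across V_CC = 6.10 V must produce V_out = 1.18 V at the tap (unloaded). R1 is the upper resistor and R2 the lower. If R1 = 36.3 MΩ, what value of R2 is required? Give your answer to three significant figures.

R2 ≈ 8.71 MΩ

V_out/V_CC = R2/(R1+R2) = 0.1934.
R2 = R1 · 0.1934/(1 − 0.1934) = 8.706 MΩ.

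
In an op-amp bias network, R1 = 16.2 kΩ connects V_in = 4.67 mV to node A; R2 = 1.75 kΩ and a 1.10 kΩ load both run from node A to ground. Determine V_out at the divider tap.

R2 ‖ R_L = (1.75 × 1.10)/(1.75 + 1.10) = 0.6754 kΩ.
Now apply the divider: V_out = 4.67 × 0.04002 = 0.1869 mV.

V_out ≈ 0.187 mV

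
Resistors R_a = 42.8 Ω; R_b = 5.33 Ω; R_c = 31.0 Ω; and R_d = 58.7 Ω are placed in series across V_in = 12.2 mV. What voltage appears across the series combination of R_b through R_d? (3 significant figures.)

V ≈ 8.41 mV

Series total: ΣR = 42.8 + 5.33 + 31.0 + 58.7 = 137.8 Ω.
R_{R_b..R_d} = 5.33 + 31.0 + 58.7 = 95.03 Ω.
Voltage divider: V = V_in · (95.03 / 137.8) = 12.2 × 0.6895 = 8.412 mV.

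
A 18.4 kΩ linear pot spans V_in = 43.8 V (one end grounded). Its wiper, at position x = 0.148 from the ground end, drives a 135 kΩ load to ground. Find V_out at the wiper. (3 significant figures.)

V_out ≈ 6.37 V

Lower segment x·R_p = 2.723 kΩ; upper segment (1−x)·R_p = 15.68 kΩ.
Lower segment in parallel with the load: 2.723 ‖ 135 = 2.669 kΩ.
Then V_out = V_in · 2.669/(15.68 + 2.669) = 6.373 V.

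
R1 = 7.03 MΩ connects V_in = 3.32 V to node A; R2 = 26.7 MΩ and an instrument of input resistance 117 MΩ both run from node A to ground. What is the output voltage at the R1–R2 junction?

R2 ‖ R_L = (26.7 × 117)/(26.7 + 117) = 21.74 MΩ.
Then V_out = V_in · R2'/(R1 + R2') = 3.32 × 21.74/28.77 = 2.509 V.

V_out ≈ 2.51 V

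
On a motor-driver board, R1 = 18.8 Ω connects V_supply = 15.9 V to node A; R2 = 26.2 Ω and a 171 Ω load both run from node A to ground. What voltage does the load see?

R2 ‖ R_L = (26.2 × 171)/(26.2 + 171) = 22.72 Ω.
Voltage divider with the loaded lower leg: V_out = 15.9 × 22.72/(18.8 + 22.72) = 15.9 × 0.5472 = 8.700 V.
(Unloaded it would be 9.26 V; the load pulls it down.)

V_out ≈ 8.70 V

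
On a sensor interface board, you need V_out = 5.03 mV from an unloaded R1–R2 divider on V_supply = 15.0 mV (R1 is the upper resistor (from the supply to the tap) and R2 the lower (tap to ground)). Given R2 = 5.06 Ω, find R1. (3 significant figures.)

The divider ratio is R2/(R1+R2) = 5.03/15.0 = 0.3353.
So R1 = R2 · (V_supply/V_out − 1) = 5.06 × (15.0/5.03 − 1) = 5.06 × 1.982 = 10.03 Ω.

R1 ≈ 10.0 Ω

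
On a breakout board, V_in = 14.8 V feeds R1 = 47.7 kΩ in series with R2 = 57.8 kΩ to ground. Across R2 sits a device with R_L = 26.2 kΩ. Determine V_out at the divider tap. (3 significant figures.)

V_out ≈ 4.06 V

The load sits in parallel with R2, giving an effective lower resistance R2' = R2·R_L/(R2+R_L) = 18.03 kΩ.
Now apply the divider: V_out = 14.8 × 0.2743 = 4.059 V.
(Unloaded it would be 8.11 V; the load pulls it down.)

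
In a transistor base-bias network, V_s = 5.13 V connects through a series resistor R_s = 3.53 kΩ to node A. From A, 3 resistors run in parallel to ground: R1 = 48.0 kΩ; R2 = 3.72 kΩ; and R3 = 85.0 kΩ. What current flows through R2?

Equivalent of the parallel group: R_p = 3.318 kΩ.
V_A = 5.13 × 3.318/6.848 = 2.485 V.
Branch current I = V_A/R2 = 2.485/3.72 = 0.6681 mA.

I ≈ 0.668 mA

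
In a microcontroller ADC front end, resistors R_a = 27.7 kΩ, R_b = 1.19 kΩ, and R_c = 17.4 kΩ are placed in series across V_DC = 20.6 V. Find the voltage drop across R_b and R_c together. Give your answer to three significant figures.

ΣR = 27.7 + 1.19 + 17.4 = 46.29 kΩ.
R_{R_b..R_c} = 1.19 + 17.4 = 18.59 kΩ.
By the voltage-divider rule, V = 20.6 × 18.59/46.29 = 8.273 V.

V ≈ 8.27 V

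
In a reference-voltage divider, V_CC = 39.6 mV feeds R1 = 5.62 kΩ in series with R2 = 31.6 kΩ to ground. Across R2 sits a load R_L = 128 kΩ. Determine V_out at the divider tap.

V_out ≈ 32.4 mV

The load sits in parallel with R2, giving an effective lower resistance R2' = R2·R_L/(R2+R_L) = 25.34 kΩ.
Now apply the divider: V_out = 39.6 × 0.8185 = 32.41 mV.
(Unloaded it would be 33.6 mV; the load pulls it down.)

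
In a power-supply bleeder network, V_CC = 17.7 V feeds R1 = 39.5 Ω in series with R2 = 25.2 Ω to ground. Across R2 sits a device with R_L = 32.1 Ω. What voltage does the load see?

V_out ≈ 4.66 V

R2 ‖ R_L = (25.2 × 32.1)/(25.2 + 32.1) = 14.12 Ω.
Voltage divider with the loaded lower leg: V_out = 17.7 × 14.12/(39.5 + 14.12) = 17.7 × 0.2633 = 4.660 V.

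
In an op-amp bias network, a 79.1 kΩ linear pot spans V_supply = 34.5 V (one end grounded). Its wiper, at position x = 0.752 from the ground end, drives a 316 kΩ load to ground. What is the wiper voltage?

V_out ≈ 24.8 V

The pot divides into 19.62 kΩ above the wiper and 59.48 kΩ below.
R_L loads the lower segment: effective lower R = 50.06 kΩ.
Then V_out = V_supply · 50.06/(19.62 + 50.06) = 24.79 V.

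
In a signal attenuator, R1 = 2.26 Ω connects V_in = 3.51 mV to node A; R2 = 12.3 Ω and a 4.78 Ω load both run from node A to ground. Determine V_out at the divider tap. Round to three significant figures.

V_out ≈ 2.12 mV

R2 ‖ R_L = (12.3 × 4.78)/(12.3 + 4.78) = 3.442 Ω.
Now apply the divider: V_out = 3.51 × 0.6037 = 2.119 mV.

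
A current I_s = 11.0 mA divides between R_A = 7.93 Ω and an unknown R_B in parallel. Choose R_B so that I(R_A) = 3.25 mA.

In a two-way split, I_A/I_s = R_B/(R_A + R_B).
With f = 0.2955, R_B = R_A · f/(1−f) = 7.93 × 0.4194 = 3.325 Ω.

R_B ≈ 3.33 Ω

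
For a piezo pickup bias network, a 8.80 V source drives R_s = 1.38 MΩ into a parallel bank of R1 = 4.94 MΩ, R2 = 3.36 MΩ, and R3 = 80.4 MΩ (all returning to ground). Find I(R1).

Parallel bank: R_p = 1/(1/4.94 + 1/3.36 + 1/80.4) = 1.951 MΩ.
V_A by voltage divider: V_A = 8.80 × 1.951/(1.38 + 1.951) = 5.155 V.
I(R1) = V_A / R1 = 5.155/4.94 = 1.043 µA.

I ≈ 1.04 µA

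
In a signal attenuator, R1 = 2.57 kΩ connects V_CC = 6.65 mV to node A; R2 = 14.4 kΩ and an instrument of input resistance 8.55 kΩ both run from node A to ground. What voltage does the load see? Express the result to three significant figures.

The load sits in parallel with R2, giving an effective lower resistance R2' = R2·R_L/(R2+R_L) = 5.365 kΩ.
Voltage divider with the loaded lower leg: V_out = 6.65 × 5.365/(2.57 + 5.365) = 6.65 × 0.6761 = 4.496 mV.

V_out ≈ 4.50 mV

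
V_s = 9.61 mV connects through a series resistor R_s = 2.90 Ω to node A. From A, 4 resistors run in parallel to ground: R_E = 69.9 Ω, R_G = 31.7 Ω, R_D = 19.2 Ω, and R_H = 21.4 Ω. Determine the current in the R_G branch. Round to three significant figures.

Parallel bank: R_p = 1/(1/69.9 + 1/31.7 + 1/19.2 + 1/21.4) = 6.913 Ω.
V_A by voltage divider: V_A = 9.61 × 6.913/(2.90 + 6.913) = 6.770 mV.
I(R_G) = V_A / R_G = 6.770/31.7 = 0.2136 mA.
(Check via current divider: I_total = 0.9794 mA; share G_k/ΣG = 0.2181 → same result.)

I ≈ 0.214 mA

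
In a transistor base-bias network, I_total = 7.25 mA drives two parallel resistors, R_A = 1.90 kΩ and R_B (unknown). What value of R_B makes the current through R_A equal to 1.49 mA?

The fraction through R_A equals R_B/(R_A+R_B).
With f = 0.2055, R_B = R_A · f/(1−f) = 1.90 × 0.2587 = 0.4915 kΩ.

R_B ≈ 0.491 kΩ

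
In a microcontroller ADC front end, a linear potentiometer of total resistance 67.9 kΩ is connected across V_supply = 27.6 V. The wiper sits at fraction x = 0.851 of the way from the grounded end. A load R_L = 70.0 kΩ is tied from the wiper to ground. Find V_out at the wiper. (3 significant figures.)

Split the track: R_lower = x·R_p = 57.78 kΩ, R_upper = (1−x)·R_p = 10.12 kΩ.
R_L loads the lower segment: effective lower R = 31.65 kΩ.
Loaded-divider output: V_out = 27.6 × 0.7578 = 20.92 V.
(Unloaded: V_out = x·V_supply = 23.5 V.)

V_out ≈ 20.9 V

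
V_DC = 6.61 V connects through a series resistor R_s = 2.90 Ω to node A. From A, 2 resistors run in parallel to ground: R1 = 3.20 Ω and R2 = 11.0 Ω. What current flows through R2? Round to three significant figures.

Parallel bank: R_p = 1/(1/3.20 + 1/11.0) = 2.479 Ω.
Node voltage V_A = V_DC · R_p/(R_s + R_p) = 6.61 × 0.4609 = 3.046 V.
I(R2) = V_A / R2 = 3.046/11.0 = 0.2769 A.

I ≈ 0.277 A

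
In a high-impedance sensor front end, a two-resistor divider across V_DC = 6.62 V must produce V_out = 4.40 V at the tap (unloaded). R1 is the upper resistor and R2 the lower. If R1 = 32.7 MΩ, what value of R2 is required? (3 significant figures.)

R2 ≈ 64.8 MΩ

Required fraction k = V_out/V_DC = 0.6647.
R2 = R1 · 0.6647/(1 − 0.6647) = 64.81 MΩ.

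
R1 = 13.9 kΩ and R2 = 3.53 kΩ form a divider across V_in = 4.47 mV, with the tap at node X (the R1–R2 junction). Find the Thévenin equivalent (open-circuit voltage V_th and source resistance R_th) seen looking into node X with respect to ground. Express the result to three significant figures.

Open-circuit (no load on X): V_th = V_in · R2/(R1 + R2) = 4.47 × 3.53/(13.90 + 3.53) = 0.9053 mV.
Looking into X with the source shorted: R_th = R1·R2/(R1+R2) = 13.90 × 3.53/17.43 = 2.815 kΩ.

V_th ≈ 0.905 mV, R_th ≈ 2.82 kΩ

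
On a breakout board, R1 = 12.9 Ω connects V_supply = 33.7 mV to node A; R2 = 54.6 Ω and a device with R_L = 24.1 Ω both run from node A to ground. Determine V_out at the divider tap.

V_out ≈ 19.0 mV

First combine the lower leg with the load: R2 ‖ R_L = 16.72 Ω.
Now apply the divider: V_out = 33.7 × 0.5645 = 19.02 mV.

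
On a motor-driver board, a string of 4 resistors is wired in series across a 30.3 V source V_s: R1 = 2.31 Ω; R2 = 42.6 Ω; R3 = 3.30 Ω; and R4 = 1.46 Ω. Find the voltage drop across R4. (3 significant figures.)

Series total: ΣR = 2.31 + 42.6 + 3.30 + 1.46 = 49.67 Ω.
By the voltage-divider rule, V = 30.3 × 1.460/49.67 = 0.8906 V.

V ≈ 0.891 V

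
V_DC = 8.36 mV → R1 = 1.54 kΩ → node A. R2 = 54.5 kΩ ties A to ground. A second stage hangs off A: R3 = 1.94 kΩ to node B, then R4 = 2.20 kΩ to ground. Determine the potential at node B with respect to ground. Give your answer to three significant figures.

Looking into the second stage from A: R3 + R4 = 4.140 kΩ appears in parallel with R2.
R2 ‖ (R3+R4) = 3.848 kΩ.
So V_A = 8.36 × 0.7142 = 5.970 mV.
V_B = V_A × 0.5314 = 3.173 mV.

V_B ≈ 3.17 mV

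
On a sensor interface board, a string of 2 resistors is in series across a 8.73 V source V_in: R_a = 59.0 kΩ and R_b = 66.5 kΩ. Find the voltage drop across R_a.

V ≈ 4.10 V

ΣR = 59.0 + 66.5 = 125.5 kΩ.
By the voltage-divider rule, V = 8.73 × 59.00/125.5 = 4.104 V.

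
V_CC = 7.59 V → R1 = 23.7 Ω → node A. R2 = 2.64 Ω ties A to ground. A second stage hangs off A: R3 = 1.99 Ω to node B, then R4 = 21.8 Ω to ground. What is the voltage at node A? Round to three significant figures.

The second stage (R3 + R4 = 23.79 Ω) loads node A in parallel with R2.
Effective lower resistance at A: R2 ‖ 23.79 = 2.376 Ω.
V_A = 7.59 × 2.376/(23.7 + 2.376) = 0.6917 V.

V_A ≈ 0.692 V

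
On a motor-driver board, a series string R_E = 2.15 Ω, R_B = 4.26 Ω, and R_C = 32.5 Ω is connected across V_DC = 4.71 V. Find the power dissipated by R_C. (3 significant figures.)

The common current is I = 4.71/38.91 = 0.1210 A.
V(R_C) = I·R = 3.934 V; P = V·I = 3.934 × 0.1210 = 0.4762 W.

P ≈ 0.476 W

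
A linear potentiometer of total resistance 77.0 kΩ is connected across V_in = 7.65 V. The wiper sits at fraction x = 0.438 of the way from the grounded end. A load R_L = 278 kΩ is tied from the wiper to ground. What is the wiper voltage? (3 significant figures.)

The pot divides into 43.27 kΩ above the wiper and 33.73 kΩ below.
R_L loads the lower segment: effective lower R = 30.08 kΩ.
Then V_out = V_in · 30.08/(43.27 + 30.08) = 3.137 V.

V_out ≈ 3.14 V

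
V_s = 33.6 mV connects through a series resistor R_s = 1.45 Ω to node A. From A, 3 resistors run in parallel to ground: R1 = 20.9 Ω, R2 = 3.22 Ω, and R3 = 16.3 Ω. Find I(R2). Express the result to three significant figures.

Combine the parallel branches: R_p = (1/20.9 + 1/3.22 + 1/16.3)⁻¹ = 2.382 Ω.
Node voltage V_A = V_s · R_p/(R_s + R_p) = 33.6 × 0.6216 = 20.89 mV.
Branch current I = V_A/R2 = 20.89/3.22 = 6.487 mA.

I ≈ 6.49 mA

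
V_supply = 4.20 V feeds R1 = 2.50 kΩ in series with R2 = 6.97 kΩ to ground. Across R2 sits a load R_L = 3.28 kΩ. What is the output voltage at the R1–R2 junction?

The load sits in parallel with R2, giving an effective lower resistance R2' = R2·R_L/(R2+R_L) = 2.230 kΩ.
Now apply the divider: V_out = 4.20 × 0.4715 = 1.980 V.

V_out ≈ 1.98 V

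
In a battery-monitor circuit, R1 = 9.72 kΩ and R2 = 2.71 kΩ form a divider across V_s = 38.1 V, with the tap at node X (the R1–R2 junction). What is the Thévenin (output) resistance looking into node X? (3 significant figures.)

R_th ≈ 2.12 kΩ

Looking into X with the source shorted: R_th = R1·R2/(R1+R2) = 9.720 × 2.71/12.43 = 2.119 kΩ.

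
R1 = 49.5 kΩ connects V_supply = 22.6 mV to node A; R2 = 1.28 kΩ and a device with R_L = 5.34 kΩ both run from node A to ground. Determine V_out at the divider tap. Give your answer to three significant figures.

V_out ≈ 0.462 mV

R2 ‖ R_L = (1.28 × 5.34)/(1.28 + 5.34) = 1.033 kΩ.
Voltage divider with the loaded lower leg: V_out = 22.6 × 1.033/(49.5 + 1.033) = 22.6 × 0.02043 = 0.4618 mV.
(Unloaded it would be 0.570 mV; the load pulls it down.)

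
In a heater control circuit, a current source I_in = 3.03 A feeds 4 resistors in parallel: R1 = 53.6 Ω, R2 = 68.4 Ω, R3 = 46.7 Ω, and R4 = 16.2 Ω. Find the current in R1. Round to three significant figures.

ΣG = 1/53.6 + 1/68.4 + 1/46.7 + 1/16.2 = 0.1164.
By the current-divider rule, I = I_in · G_k/ΣG = 3.03 × 0.1603 = 0.4856 A.

I ≈ 0.486 A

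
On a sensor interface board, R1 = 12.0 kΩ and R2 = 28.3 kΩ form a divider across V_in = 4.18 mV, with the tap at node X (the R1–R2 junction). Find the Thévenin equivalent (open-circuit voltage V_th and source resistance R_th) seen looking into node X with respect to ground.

With X open, the divider is unloaded: V_th = 4.18 × 28.3/40.30 = 2.935 mV.
Looking into X with the source shorted: R_th = R1·R2/(R1+R2) = 12.00 × 28.3/40.30 = 8.427 kΩ.

V_th ≈ 2.94 mV, R_th ≈ 8.43 kΩ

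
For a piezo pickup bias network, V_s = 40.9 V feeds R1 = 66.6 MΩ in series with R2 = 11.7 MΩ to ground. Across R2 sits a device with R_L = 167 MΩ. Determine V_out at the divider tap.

V_out ≈ 5.77 V

First combine the lower leg with the load: R2 ‖ R_L = 10.93 MΩ.
Voltage divider with the loaded lower leg: V_out = 40.9 × 10.93/(66.6 + 10.93) = 40.9 × 0.1410 = 5.768 V.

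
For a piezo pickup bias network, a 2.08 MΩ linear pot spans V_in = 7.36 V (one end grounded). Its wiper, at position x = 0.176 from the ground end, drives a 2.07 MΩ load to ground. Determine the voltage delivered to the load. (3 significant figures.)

V_out ≈ 1.13 V

The pot divides into 1.714 MΩ above the wiper and 0.3661 MΩ below.
(x·R_p) ‖ R_L = 0.3111 MΩ.
V_out = 7.36 × 0.3111/(1.714 + 0.3111) = 1.131 V.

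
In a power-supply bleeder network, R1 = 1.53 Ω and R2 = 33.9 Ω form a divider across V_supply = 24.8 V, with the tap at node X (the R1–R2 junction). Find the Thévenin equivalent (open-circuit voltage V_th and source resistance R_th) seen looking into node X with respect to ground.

With X open, the divider is unloaded: V_th = 24.8 × 33.9/35.43 = 23.73 V.
With V_supply suppressed (replaced by a short), R_th = R1 ‖ R2 = (1.530 × 33.9)/(1.530 + 33.9) = 1.464 Ω.

V_th ≈ 23.7 V, R_th ≈ 1.46 Ω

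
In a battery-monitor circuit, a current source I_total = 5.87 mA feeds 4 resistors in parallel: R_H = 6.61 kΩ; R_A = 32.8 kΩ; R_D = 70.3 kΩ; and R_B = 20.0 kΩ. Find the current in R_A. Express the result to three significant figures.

I ≈ 0.727 mA

Total conductance ΣG = 1/6.61 + 1/32.8 + 1/70.3 + 1/20.0 = 0.2460 (units of 1/kΩ).
R_A takes the fraction G_k/ΣG = 0.03049/0.2460 = 0.1239, so I = 5.87 × 0.1239 = 0.7275 mA.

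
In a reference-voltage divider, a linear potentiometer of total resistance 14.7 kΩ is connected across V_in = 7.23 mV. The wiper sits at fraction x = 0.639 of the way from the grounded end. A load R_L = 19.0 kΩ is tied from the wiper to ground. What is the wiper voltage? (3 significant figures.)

V_out ≈ 3.92 mV

Lower segment x·R_p = 9.393 kΩ; upper segment (1−x)·R_p = 5.307 kΩ.
Lower segment in parallel with the load: 9.393 ‖ 19.0 = 6.286 kΩ.
V_out = 7.23 × 6.286/(5.307 + 6.286) = 3.920 mV.
(Unloaded: V_out = x·V_in = 4.62 mV.)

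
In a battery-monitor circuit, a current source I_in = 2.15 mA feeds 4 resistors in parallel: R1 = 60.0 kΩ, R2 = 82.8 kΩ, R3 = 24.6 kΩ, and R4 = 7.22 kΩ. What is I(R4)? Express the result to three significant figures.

I ≈ 1.43 mA

Total conductance ΣG = 1/60.0 + 1/82.8 + 1/24.6 + 1/7.22 = 0.2079 (units of 1/kΩ).
R4 takes the fraction G_k/ΣG = 0.1385/0.2079 = 0.6662, so I = 2.15 × 0.6662 = 1.432 mA.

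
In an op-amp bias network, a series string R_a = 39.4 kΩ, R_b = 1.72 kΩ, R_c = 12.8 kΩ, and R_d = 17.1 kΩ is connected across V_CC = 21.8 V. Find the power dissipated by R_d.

ΣR = 71.02 kΩ → I = 21.8/71.02 = 0.3070 mA.
V(R_d) = I·R = 5.249 V; P = V·I = 5.249 × 0.3070 = 1.611 mW.

P ≈ 1.61 mW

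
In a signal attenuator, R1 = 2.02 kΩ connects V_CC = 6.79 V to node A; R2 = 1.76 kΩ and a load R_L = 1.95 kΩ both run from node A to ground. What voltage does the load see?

First combine the lower leg with the load: R2 ‖ R_L = 0.9251 kΩ.
Now apply the divider: V_out = 6.79 × 0.3141 = 2.133 V.

V_out ≈ 2.13 V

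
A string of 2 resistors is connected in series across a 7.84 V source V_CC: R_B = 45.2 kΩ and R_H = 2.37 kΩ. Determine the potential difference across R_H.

V ≈ 0.391 V

Series total: ΣR = 45.2 + 2.37 = 47.57 kΩ.
Voltage divider: V = V_CC · (2.370 / 47.57) = 7.84 × 0.04982 = 0.3906 V.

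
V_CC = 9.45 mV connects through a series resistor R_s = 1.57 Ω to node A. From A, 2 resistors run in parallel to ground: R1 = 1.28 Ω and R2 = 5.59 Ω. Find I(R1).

Parallel bank: R_p = 1/(1/1.28 + 1/5.59) = 1.042 Ω.
V_A by voltage divider: V_A = 9.45 × 1.042/(1.57 + 1.042) = 3.769 mV.
Branch current I = V_A/R1 = 3.769/1.28 = 2.944 mA.
(Equivalently: I_total = 3.619 mA, then current-divider fraction G_k/ΣG = 0.8137.)

I ≈ 2.94 mA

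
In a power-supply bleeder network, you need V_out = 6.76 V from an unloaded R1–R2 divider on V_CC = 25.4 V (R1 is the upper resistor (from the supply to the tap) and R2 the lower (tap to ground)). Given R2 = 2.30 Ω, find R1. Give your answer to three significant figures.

R1 ≈ 6.34 Ω

The divider ratio is R2/(R1+R2) = 6.76/25.4 = 0.2661.
R1 = R2·(1/k − 1) = 2.30 × 2.757 = 6.342 Ω.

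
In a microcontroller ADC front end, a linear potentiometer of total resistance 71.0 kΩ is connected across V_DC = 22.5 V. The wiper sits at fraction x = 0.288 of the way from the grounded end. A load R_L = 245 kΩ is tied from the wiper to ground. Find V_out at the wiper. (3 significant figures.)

The pot divides into 50.55 kΩ above the wiper and 20.45 kΩ below.
(x·R_p) ‖ R_L = 18.87 kΩ.
V_out = 22.5 × 18.87/(50.55 + 18.87) = 6.117 V.

V_out ≈ 6.12 V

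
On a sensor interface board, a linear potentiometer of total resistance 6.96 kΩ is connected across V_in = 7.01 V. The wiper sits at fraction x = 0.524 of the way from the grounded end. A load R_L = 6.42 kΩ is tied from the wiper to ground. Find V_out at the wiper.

V_out ≈ 2.89 V

Lower segment x·R_p = 3.647 kΩ; upper segment (1−x)·R_p = 3.313 kΩ.
(x·R_p) ‖ R_L = 2.326 kΩ.
V_out = 7.01 × 2.326/(3.313 + 2.326) = 2.891 V.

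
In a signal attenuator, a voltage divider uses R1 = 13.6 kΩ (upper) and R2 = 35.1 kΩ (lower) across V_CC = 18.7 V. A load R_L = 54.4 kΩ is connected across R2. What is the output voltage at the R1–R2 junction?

R2 ‖ R_L = (35.1 × 54.4)/(35.1 + 54.4) = 21.33 kΩ.
Then V_out = V_CC · R2'/(R1 + R2') = 18.7 × 21.33/34.93 = 11.42 V.

V_out ≈ 11.4 V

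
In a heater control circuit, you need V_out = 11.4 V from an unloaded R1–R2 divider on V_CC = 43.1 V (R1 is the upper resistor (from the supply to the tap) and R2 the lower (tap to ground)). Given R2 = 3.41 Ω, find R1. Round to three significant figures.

R1 ≈ 9.48 Ω

The divider ratio is R2/(R1+R2) = 11.4/43.1 = 0.2645.
So R1 = R2 · (V_CC/V_out − 1) = 3.41 × (43.1/11.4 − 1) = 3.41 × 2.781 = 9.482 Ω.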